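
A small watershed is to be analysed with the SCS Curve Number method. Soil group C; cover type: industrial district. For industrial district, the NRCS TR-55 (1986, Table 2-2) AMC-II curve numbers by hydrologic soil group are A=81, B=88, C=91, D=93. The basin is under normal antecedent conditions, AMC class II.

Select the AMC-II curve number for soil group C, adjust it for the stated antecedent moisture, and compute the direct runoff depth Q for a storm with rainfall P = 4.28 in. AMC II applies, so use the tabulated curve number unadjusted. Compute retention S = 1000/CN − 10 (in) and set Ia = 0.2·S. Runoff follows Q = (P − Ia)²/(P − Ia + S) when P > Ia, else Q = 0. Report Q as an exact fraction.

NRCS table: industrial district, soil group C → CN(II) = 91
CN(II) = 91; AMC II needs no correction.
Retention S: 1000/CN − 10 with CN=91.000 → S = 90/91 ≈ 0.989 in
Ia = 0.2S: 0.2·0.989 = 0.198 in (exactly 18/91)
P − Ia = 4.280 − 0.198 = 9287/2275 ≈ 4.082 in (> 0, runoff occurs)
Q: (9287/2275)² ÷ (11537/2275) = 86248369/26246675 in (≈ 3.286 in)

Q = 86248369/26246675 in ≈ 3.286 in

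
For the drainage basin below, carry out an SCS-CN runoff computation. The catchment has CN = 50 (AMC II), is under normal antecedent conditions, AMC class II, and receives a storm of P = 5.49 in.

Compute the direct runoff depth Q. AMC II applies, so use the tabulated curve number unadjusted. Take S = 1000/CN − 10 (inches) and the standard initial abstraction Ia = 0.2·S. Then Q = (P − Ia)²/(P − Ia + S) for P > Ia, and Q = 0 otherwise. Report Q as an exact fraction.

Q = 121801/134900 in ≈ 0.903 in

Average conditions: CN = 50 (no AMC adjustment).
Max retention: S = 1000/50 − 10 = 10 in (≈ 10.000 in)
Initial abstraction Ia = S/5 = 10/5 = 2 ≈ 2.000 in
Excess rainfall: 5.490 − 2.000 = 3.490 in; P > Ia so Q > 0
Q: (349/100)² ÷ (1349/100) = 121801/134900 in (≈ 0.903 in)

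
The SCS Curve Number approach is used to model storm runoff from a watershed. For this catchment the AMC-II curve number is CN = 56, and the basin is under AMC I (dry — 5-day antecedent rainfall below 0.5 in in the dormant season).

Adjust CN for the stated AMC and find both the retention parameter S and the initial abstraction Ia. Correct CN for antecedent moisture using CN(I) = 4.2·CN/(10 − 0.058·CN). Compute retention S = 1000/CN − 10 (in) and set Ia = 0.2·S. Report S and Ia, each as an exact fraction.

S = 2750/147 in ≈ 18.707 in; Ia = 550/147 in ≈ 3.741 in

CN(I) from CN(II)=56: (4.2·56)/(10 − 0.058·56) = 7350/211 ≈ 34.834
S = 1000/(7350/211) − 10 = 2750/147 in ≈ 18.707 in
Ia = 0.2S: 0.2·18.707 = 3.741 in (exactly 550/147)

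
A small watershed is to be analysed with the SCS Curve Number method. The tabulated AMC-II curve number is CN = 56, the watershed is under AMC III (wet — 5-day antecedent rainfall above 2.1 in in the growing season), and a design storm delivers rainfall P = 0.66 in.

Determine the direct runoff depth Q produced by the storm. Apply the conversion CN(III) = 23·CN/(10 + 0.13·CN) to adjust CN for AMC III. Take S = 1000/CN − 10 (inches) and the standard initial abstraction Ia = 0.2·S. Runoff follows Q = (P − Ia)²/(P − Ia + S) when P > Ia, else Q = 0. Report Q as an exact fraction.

Adjust CN=56 to AMC III: 23·56/(10 + 0.13·56) → 1288 ÷ (432/25) = 4025/54 ≈ 74.537
Retention S: 1000/CN − 10 with CN=74.537 → S = 550/161 ≈ 3.416 in
Initial abstraction Ia = S/5 = (550/161)/5 = 110/161 ≈ 0.683 in
P = 0.660 ≤ Ia = 0.683 in: entire storm abstracted, Q = 0.

Q = 0 in ≈ 0.000 in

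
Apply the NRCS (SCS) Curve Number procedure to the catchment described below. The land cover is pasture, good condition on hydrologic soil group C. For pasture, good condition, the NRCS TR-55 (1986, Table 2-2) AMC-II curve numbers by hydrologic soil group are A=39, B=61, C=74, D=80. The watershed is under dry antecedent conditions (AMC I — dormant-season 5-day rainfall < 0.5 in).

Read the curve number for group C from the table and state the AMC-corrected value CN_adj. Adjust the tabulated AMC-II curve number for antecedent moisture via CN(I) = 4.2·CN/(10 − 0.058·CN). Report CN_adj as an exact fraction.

CN_adj = 77700/1427 ≈ 54.450

NRCS table: pasture, good condition, soil group C → CN(II) = 74
Adjust CN=74 to AMC I: 4.2·74/(10 − 0.058·74) → (1554/5) ÷ (1427/250) = 77700/1427 ≈ 54.450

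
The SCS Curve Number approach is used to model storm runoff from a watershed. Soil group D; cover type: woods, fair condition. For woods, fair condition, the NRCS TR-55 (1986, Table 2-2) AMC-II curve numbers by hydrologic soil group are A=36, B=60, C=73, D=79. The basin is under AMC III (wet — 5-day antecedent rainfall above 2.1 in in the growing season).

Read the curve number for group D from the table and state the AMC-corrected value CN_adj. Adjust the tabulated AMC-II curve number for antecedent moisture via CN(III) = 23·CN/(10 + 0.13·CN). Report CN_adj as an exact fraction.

CN_adj = 181700/2027 ≈ 89.640

NRCS table: woods, fair condition, soil group D → CN(II) = 79
Wet (AMC III): CN(III) = 23·79/(10 + 0.13·79) = 1817/(2027/100) = 181700/2027 ≈ 89.640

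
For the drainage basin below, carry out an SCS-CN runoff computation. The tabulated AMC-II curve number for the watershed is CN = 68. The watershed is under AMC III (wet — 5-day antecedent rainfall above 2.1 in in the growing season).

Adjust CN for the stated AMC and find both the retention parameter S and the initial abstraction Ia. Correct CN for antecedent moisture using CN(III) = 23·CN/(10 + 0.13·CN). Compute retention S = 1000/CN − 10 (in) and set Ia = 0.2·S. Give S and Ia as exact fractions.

Adjust CN=68 to AMC III: 23·68/(10 + 0.13·68) → 1564 ÷ (471/25) = 39100/471 ≈ 83.015
Max retention: S = 1000/(39100/471) − 10 = 800/391 in (≈ 2.046 in)
Ia = 0.2·(800/391) = 160/391 in ≈ 0.409 in

S = 800/391 in ≈ 2.046 in; Ia = 160/391 in ≈ 0.409 in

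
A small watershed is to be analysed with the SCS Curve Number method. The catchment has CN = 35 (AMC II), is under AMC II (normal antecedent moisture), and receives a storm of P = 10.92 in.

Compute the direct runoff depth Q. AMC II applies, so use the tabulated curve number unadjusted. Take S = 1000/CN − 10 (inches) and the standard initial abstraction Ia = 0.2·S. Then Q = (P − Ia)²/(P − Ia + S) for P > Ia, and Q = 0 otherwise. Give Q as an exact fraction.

CN(II) = 35; AMC II needs no correction.
Max retention: S = 1000/35 − 10 = 130/7 in (≈ 18.571 in)
Ia = 0.2·(130/7) = 26/7 in ≈ 3.714 in
P − Ia = 10.920 − 3.714 = 1261/175 ≈ 7.206 in (> 0, runoff occurs)
Q: (1261/175)² ÷ (4511/175) = 122317/60725 in (≈ 2.014 in)

Q = 122317/60725 in ≈ 2.014 in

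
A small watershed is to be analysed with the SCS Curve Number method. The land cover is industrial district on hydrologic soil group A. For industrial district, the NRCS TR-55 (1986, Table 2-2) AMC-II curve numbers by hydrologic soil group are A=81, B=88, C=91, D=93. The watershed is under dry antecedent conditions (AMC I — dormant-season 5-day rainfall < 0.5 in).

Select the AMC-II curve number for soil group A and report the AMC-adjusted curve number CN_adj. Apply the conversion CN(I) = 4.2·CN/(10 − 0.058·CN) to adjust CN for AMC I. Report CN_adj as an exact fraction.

CN_adj = 170100/2651 ≈ 64.164

NRCS table: industrial district, soil group A → CN(II) = 81
Dry (AMC I): CN(I) = 4.2·81/(10 − 0.058·81) = (1701/5)/(2651/500) = 170100/2651 ≈ 64.164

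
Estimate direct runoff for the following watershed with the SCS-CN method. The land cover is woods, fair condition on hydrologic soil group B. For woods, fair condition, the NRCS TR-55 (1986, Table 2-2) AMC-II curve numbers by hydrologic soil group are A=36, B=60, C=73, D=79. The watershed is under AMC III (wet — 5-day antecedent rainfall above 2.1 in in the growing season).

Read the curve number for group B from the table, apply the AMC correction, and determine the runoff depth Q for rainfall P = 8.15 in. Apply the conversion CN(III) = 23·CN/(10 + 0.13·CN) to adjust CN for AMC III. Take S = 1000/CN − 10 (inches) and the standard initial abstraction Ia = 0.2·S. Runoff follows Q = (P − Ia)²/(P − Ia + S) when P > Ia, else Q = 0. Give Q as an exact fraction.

NRCS table: woods, fair condition, soil group B → CN(II) = 60
Adjust CN=60 to AMC III: 23·60/(10 + 0.13·60) → 1380 ÷ (89/5) = 6900/89 ≈ 77.528
S = 1000/(6900/89) − 10 = 200/69 in ≈ 2.899 in
Initial abstraction Ia = S/5 = (200/69)/5 = 40/69 ≈ 0.580 in
Since P=8.150 > Ia=0.580: effective rainfall P−Ia = 10447/1380 in
Q: (10447/1380)² ÷ (14447/1380) = 109139809/19936860 in (≈ 5.474 in)

Q = 109139809/19936860 in ≈ 5.474 in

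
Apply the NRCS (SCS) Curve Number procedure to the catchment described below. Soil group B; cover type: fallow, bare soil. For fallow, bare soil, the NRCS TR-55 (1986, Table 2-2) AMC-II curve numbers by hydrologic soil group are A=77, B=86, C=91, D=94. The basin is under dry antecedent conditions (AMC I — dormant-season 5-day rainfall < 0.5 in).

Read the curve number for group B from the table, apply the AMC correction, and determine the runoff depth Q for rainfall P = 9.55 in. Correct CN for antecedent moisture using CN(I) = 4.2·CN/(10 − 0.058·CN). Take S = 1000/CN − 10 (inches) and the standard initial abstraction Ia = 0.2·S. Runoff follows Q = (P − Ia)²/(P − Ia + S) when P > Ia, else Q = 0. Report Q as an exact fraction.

NRCS table: fallow, bare soil, soil group B → CN(II) = 86
CN(I) from CN(II)=86: (4.2·86)/(10 − 0.058·86) = 12900/179 ≈ 72.067
S = 1000/(12900/179) − 10 = 500/129 in ≈ 3.876 in
Initial abstraction Ia = S/5 = (500/129)/5 = 100/129 ≈ 0.775 in
P − Ia = 9.550 − 0.775 = 22639/2580 ≈ 8.775 in (> 0, runoff occurs)
Runoff Q = (P−Ia)²/(P−Ia+S) = (8.775)²/(8.775+3.876) = 512524321/84208620 ≈ 6.086 in

Q = 512524321/84208620 in ≈ 6.086 in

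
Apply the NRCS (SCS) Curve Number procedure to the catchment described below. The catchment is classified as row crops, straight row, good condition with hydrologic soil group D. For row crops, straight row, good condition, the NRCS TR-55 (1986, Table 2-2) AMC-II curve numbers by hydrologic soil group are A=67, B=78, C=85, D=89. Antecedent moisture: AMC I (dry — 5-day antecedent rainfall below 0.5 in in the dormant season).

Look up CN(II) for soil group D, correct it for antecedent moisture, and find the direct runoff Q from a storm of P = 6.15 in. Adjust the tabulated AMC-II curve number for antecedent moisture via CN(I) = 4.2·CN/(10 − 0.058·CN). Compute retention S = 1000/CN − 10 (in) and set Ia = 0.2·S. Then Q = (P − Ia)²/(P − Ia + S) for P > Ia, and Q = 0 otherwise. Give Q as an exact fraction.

NRCS table: row crops, straight row, good condition, soil group D → CN(II) = 89
CN(I) from CN(II)=89: (4.2·89)/(10 − 0.058·89) = 186900/2419 ≈ 77.263
S = 1000/(186900/2419) − 10 = 5500/1869 in ≈ 2.943 in
Ia = 0.2S: 0.2·2.943 = 0.589 in (exactly 1100/1869)
Since P=6.150 > Ia=0.589: effective rainfall P−Ia = 207887/37380 in
Q: (207887/37380)² ÷ (317887/37380) = 43217004769/11882616060 in (≈ 3.637 in)

Q = 43217004769/11882616060 in ≈ 3.637 in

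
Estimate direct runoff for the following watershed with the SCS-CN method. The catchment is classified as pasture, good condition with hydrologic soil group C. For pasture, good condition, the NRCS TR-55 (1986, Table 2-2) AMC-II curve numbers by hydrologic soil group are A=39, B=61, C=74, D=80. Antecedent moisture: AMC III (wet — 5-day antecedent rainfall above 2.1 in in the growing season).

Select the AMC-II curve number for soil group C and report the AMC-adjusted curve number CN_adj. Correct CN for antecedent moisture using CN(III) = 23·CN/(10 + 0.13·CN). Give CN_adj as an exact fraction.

NRCS table: pasture, good condition, soil group C → CN(II) = 74
Wet (AMC III): CN(III) = 23·74/(10 + 0.13·74) = 1702/(981/50) = 85100/981 ≈ 86.748

CN_adj = 85100/981 ≈ 86.748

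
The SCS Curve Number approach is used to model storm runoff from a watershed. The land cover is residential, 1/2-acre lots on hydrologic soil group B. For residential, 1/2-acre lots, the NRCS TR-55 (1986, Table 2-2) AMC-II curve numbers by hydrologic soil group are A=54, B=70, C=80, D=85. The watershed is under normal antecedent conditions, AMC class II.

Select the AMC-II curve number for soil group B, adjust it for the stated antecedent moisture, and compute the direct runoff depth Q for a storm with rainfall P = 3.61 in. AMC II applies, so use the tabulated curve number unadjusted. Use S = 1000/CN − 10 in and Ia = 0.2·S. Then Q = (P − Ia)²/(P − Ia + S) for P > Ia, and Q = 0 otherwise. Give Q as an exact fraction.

NRCS table: residential, 1/2-acre lots, soil group B → CN(II) = 70
AMC II — tabulated CN = 70 applies directly.
Retention S: 1000/CN − 10 with CN=70.000 → S = 30/7 ≈ 4.286 in
Ia = 0.2S: 0.2·4.286 = 0.857 in (exactly 6/7)
P − Ia = 3.610 − 0.857 = 1927/700 ≈ 2.753 in (> 0, runoff occurs)
Q = (1927/700)²/((1927/700) + 30/7) = (3713329/490000)/(4927/700) = 3713329/3448900 in ≈ 1.077 in

Q = 3713329/3448900 in ≈ 1.077 in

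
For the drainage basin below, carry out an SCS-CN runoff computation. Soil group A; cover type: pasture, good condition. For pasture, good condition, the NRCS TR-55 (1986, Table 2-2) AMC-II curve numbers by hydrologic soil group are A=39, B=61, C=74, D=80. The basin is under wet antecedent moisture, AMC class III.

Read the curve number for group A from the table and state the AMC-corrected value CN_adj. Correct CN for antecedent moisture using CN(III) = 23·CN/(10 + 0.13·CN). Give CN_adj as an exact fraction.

NRCS table: pasture, good condition, soil group A → CN(II) = 39
Adjust CN=39 to AMC III: 23·39/(10 + 0.13·39) → 897 ÷ (1507/100) = 89700/1507 ≈ 59.522

CN_adj = 89700/1507 ≈ 59.522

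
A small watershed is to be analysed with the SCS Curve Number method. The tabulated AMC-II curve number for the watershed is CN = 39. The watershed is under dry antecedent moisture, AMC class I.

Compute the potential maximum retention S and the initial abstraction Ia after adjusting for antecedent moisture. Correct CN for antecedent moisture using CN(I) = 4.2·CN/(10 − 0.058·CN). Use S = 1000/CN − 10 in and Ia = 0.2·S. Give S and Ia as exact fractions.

S = 30500/819 in ≈ 37.241 in; Ia = 6100/819 in ≈ 7.448 in

Adjust CN=39 to AMC I: 4.2·39/(10 − 0.058·39) → (819/5) ÷ (3869/500) = 81900/3869 ≈ 21.168
Retention S: 1000/CN − 10 with CN=21.168 → S = 30500/819 ≈ 37.241 in
Ia = 0.2·(30500/819) = 6100/819 in ≈ 7.448 in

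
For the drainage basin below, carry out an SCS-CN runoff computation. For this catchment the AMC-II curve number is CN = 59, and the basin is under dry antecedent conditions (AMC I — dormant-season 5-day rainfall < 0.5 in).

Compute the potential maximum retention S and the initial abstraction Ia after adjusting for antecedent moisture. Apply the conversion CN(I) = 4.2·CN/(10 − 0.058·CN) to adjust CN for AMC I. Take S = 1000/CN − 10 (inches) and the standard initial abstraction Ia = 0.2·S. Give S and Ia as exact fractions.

Adjust CN=59 to AMC I: 4.2·59/(10 − 0.058·59) → (1239/5) ÷ (3289/500) = 123900/3289 ≈ 37.671
S = 1000/(123900/3289) − 10 = 20500/1239 in ≈ 16.546 in
Ia = 0.2·(20500/1239) = 4100/1239 in ≈ 3.309 in

S = 20500/1239 in ≈ 16.546 in; Ia = 4100/1239 in ≈ 3.309 in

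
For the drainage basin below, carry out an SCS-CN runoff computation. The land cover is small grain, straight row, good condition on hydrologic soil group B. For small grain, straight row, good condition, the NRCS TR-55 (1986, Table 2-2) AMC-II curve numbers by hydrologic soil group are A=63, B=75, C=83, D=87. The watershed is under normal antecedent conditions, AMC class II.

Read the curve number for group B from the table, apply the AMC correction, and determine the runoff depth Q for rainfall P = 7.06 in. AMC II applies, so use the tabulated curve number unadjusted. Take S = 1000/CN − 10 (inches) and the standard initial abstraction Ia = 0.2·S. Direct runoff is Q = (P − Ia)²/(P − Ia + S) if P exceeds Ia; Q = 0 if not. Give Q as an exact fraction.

NRCS table: small grain, straight row, good condition, soil group B → CN(II) = 75
CN(II) = 75; AMC II needs no correction.
Retention S: 1000/CN − 10 with CN=75.000 → S = 10/3 ≈ 3.333 in
Ia = 0.2·(10/3) = 2/3 in ≈ 0.667 in
Since P=7.060 > Ia=0.667: effective rainfall P−Ia = 959/150 in
Q: (959/150)² ÷ (1459/150) = 919681/218850 in (≈ 4.202 in)

Q = 919681/218850 in ≈ 4.202 in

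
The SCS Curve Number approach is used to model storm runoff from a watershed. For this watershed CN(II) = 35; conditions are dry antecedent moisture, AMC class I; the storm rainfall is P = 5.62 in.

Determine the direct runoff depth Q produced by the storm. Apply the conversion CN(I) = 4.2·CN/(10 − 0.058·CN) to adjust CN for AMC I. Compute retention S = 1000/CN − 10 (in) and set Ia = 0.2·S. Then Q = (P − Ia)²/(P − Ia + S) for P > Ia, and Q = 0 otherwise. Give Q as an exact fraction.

Q = 0 in ≈ 0.000 in

Dry (AMC I): CN(I) = 4.2·35/(10 − 0.058·35) = 147/(797/100) = 14700/797 ≈ 18.444
Retention S: 1000/CN − 10 with CN=18.444 → S = 6500/147 ≈ 44.218 in
Initial abstraction Ia = S/5 = (6500/147)/5 = 1300/147 ≈ 8.844 in
P = 5.620 ≤ Ia = 8.844 in: entire storm abstracted, Q = 0.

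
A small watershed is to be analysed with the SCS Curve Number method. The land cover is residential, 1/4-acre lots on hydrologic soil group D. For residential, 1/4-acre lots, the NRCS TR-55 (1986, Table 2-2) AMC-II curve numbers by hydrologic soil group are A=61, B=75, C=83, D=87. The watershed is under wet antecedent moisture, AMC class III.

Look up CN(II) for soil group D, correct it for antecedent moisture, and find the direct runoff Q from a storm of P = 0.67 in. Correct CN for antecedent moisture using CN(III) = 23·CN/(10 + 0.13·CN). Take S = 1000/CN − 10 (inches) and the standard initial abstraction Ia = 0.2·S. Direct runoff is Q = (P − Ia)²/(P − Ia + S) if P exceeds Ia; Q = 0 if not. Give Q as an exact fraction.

Q = 11678476489/47637206700 in ≈ 0.245 in

NRCS table: residential, 1/4-acre lots, soil group D → CN(II) = 87
Adjust CN=87 to AMC III: 23·87/(10 + 0.13·87) → 2001 ÷ (2131/100) = 200100/2131 ≈ 93.900
Max retention: S = 1000/(200100/2131) − 10 = 1300/2001 in (≈ 0.650 in)
Ia = 0.2·(1300/2001) = 260/2001 in ≈ 0.130 in
Since P=0.670 > Ia=0.130: effective rainfall P−Ia = 108067/200100 in
Q = (108067/200100)²/((108067/200100) + 1300/2001) = (11678476489/40040010000)/(238067/200100) = 11678476489/47637206700 in ≈ 0.245 in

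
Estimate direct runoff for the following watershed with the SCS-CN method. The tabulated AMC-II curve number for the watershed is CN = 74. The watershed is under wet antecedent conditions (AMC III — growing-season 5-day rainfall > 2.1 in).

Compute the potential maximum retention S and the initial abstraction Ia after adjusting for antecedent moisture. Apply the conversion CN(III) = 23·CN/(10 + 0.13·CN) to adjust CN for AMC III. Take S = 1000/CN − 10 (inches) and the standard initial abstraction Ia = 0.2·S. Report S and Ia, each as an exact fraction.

CN(III) from CN(II)=74: (23·74)/(10 + 0.13·74) = 85100/981 ≈ 86.748
Retention S: 1000/CN − 10 with CN=86.748 → S = 1300/851 ≈ 1.528 in
Initial abstraction Ia = S/5 = (1300/851)/5 = 260/851 ≈ 0.306 in

S = 1300/851 in ≈ 1.528 in; Ia = 260/851 in ≈ 0.306 in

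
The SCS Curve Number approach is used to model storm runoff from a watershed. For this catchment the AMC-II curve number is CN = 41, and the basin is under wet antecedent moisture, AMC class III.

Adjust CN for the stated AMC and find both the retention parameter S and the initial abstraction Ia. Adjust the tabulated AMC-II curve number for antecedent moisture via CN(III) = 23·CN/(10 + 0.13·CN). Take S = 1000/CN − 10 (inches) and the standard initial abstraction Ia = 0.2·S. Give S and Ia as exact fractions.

S = 5900/943 in ≈ 6.257 in; Ia = 1180/943 in ≈ 1.251 in

Wet (AMC III): CN(III) = 23·41/(10 + 0.13·41) = 943/(1533/100) = 94300/1533 ≈ 61.513
S = 1000/(94300/1533) − 10 = 5900/943 in ≈ 6.257 in
Ia = 0.2·(5900/943) = 1180/943 in ≈ 1.251 in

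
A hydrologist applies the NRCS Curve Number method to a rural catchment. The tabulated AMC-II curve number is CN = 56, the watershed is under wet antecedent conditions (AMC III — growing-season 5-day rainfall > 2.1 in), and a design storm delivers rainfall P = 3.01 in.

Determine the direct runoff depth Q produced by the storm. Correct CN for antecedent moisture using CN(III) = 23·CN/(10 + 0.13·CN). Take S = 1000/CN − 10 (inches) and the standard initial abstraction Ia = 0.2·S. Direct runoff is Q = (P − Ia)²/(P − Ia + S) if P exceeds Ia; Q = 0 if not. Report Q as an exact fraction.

Q = 1403326521/1488622100 in ≈ 0.943 in

CN(III) from CN(II)=56: (23·56)/(10 + 0.13·56) = 4025/54 ≈ 74.537
S = 1000/(4025/54) − 10 = 550/161 in ≈ 3.416 in
Initial abstraction Ia = S/5 = (550/161)/5 = 110/161 ≈ 0.683 in
Excess rainfall: 3.010 − 0.683 = 2.327 in; P > Ia so Q > 0
Runoff Q = (P−Ia)²/(P−Ia+S) = (2.327)²/(2.327+3.416) = 1403326521/1488622100 ≈ 0.943 in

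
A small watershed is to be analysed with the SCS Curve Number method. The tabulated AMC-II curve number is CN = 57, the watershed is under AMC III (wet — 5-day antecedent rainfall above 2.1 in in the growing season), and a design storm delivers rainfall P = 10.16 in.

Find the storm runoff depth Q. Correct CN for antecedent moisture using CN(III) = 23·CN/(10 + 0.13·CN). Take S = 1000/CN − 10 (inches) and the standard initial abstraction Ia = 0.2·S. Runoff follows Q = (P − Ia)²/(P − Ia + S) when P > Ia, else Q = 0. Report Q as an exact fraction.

Q = 48514256018/6866264175 in ≈ 7.066 in

Adjust CN=57 to AMC III: 23·57/(10 + 0.13·57) → 1311 ÷ (1741/100) = 131100/1741 ≈ 75.302
S = 1000/(131100/1741) − 10 = 4300/1311 in ≈ 3.280 in
Ia = 0.2S: 0.2·3.280 = 0.656 in (exactly 860/1311)
P − Ia = 10.160 − 0.656 = 311494/32775 ≈ 9.504 in (> 0, runoff occurs)
Q: (311494/32775)² ÷ (418994/32775) = 48514256018/6866264175 in (≈ 7.066 in)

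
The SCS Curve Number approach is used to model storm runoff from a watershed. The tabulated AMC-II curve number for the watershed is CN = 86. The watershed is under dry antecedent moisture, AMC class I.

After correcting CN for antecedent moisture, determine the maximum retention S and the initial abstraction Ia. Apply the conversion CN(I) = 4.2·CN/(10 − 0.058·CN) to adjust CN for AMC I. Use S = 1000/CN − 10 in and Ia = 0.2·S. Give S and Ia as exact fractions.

CN(I) from CN(II)=86: (4.2·86)/(10 − 0.058·86) = 12900/179 ≈ 72.067
S = 1000/(12900/179) − 10 = 500/129 in ≈ 3.876 in
Ia = 0.2·(500/129) = 100/129 in ≈ 0.775 in

S = 500/129 in ≈ 3.876 in; Ia = 100/129 in ≈ 0.775 in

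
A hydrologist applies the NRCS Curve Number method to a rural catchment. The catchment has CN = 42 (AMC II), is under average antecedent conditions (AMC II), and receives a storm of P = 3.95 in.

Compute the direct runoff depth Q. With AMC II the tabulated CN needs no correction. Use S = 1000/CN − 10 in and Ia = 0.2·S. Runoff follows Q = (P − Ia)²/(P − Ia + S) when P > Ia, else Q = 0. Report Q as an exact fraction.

Q = 249001/2645580 in ≈ 0.094 in

Average conditions: CN = 42 (no AMC adjustment).
Retention S: 1000/CN − 10 with CN=42.000 → S = 290/21 ≈ 13.810 in
Ia = 0.2·(290/21) = 58/21 in ≈ 2.762 in
P − Ia = 3.950 − 2.762 = 499/420 ≈ 1.188 in (> 0, runoff occurs)
Runoff Q = (P−Ia)²/(P−Ia+S) = (1.188)²/(1.188+13.810) = 249001/2645580 ≈ 0.094 in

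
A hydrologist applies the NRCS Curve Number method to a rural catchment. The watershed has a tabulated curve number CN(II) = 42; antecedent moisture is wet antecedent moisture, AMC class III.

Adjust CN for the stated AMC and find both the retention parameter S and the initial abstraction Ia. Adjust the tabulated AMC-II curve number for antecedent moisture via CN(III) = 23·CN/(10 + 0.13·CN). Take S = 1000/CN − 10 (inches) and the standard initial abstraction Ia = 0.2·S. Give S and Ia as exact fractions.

S = 2900/483 in ≈ 6.004 in; Ia = 580/483 in ≈ 1.201 in

CN(III) from CN(II)=42: (23·42)/(10 + 0.13·42) = 48300/773 ≈ 62.484
Max retention: S = 1000/(48300/773) − 10 = 2900/483 in (≈ 6.004 in)
Ia = 0.2·(2900/483) = 580/483 in ≈ 1.201 in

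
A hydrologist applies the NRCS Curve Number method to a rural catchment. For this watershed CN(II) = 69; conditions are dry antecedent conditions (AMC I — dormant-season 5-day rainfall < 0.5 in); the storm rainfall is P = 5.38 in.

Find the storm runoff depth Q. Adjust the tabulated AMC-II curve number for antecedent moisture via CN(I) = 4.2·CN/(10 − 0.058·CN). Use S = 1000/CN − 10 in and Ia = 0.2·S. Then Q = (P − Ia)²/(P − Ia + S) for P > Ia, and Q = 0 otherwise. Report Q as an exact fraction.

Adjust CN=69 to AMC I: 4.2·69/(10 − 0.058·69) → (1449/5) ÷ (2999/500) = 144900/2999 ≈ 48.316
S = 1000/(144900/2999) − 10 = 15500/1449 in ≈ 10.697 in
Initial abstraction Ia = S/5 = (15500/1449)/5 = 3100/1449 ≈ 2.139 in
P − Ia = 5.380 − 2.139 = 234781/72450 ≈ 3.241 in (> 0, runoff occurs)
Runoff Q = (P−Ia)²/(P−Ia+S) = (3.241)²/(3.241+10.697) = 55122117961/73158633450 ≈ 0.753 in

Q = 55122117961/73158633450 in ≈ 0.753 in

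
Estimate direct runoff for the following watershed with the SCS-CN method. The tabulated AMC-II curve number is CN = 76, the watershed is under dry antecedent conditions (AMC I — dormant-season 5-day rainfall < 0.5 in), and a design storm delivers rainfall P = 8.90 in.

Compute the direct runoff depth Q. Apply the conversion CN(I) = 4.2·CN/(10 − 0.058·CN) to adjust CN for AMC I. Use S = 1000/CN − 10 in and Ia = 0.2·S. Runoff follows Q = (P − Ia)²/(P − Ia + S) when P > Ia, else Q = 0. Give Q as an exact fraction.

Q = 96766569/26383210 in ≈ 3.668 in

CN(I) from CN(II)=76: (4.2·76)/(10 − 0.058·76) = 13300/233 ≈ 57.082
S = 1000/(13300/233) − 10 = 1000/133 in ≈ 7.519 in
Initial abstraction Ia = S/5 = (1000/133)/5 = 200/133 ≈ 1.504 in
P − Ia = 8.900 − 1.504 = 9837/1330 ≈ 7.396 in (> 0, runoff occurs)
Runoff Q = (P−Ia)²/(P−Ia+S) = (7.396)²/(7.396+7.519) = 96766569/26383210 ≈ 3.668 in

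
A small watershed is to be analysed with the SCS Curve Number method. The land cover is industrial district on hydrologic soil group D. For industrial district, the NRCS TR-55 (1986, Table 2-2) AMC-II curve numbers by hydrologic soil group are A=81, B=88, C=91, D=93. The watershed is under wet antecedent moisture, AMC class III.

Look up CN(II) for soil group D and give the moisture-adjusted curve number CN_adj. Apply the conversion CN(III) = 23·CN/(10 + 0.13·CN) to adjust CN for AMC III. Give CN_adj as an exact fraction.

NRCS table: industrial district, soil group D → CN(II) = 93
Wet (AMC III): CN(III) = 23·93/(10 + 0.13·93) = 2139/(2209/100) = 213900/2209 ≈ 96.831

CN_adj = 213900/2209 ≈ 96.831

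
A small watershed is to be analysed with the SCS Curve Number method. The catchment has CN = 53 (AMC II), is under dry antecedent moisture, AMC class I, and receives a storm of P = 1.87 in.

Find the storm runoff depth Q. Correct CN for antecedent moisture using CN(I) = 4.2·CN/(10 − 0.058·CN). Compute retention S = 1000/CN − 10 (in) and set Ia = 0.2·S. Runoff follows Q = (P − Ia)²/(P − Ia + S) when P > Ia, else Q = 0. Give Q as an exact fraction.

Dry (AMC I): CN(I) = 4.2·53/(10 − 0.058·53) = (1113/5)/(3463/500) = 111300/3463 ≈ 32.140
Max retention: S = 1000/(111300/3463) − 10 = 23500/1113 in (≈ 21.114 in)
Ia = 0.2·(23500/1113) = 4700/1113 in ≈ 4.223 in
P = 1.870 ≤ Ia = 4.223 in: entire storm abstracted, Q = 0.

Q = 0 in ≈ 0.000 in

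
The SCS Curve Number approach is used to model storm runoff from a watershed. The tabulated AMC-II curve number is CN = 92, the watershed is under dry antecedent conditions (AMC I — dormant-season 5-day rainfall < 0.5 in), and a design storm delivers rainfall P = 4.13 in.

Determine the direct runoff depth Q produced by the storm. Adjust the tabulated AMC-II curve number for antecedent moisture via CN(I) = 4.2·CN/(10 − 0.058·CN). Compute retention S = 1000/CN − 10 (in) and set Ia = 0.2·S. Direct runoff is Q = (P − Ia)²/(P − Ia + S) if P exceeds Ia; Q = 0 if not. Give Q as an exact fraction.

Q = 32212711441/13498835700 in ≈ 2.386 in

Dry (AMC I): CN(I) = 4.2·92/(10 − 0.058·92) = (1932/5)/(583/125) = 48300/583 ≈ 82.847
S = 1000/(48300/583) − 10 = 1000/483 in ≈ 2.070 in
Ia = 0.2·(1000/483) = 200/483 in ≈ 0.414 in
Excess rainfall: 4.130 − 0.414 = 3.716 in; P > Ia so Q > 0
Q: (179479/48300)² ÷ (279479/48300) = 32212711441/13498835700 in (≈ 2.386 in)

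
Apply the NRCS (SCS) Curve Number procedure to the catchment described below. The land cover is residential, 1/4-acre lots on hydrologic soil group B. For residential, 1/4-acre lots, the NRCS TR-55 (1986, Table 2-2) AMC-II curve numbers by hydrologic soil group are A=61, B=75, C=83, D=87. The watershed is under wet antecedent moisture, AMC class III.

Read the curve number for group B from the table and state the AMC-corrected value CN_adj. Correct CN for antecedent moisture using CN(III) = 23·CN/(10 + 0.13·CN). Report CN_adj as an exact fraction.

NRCS table: residential, 1/4-acre lots, soil group B → CN(II) = 75
Wet (AMC III): CN(III) = 23·75/(10 + 0.13·75) = 1725/(79/4) = 6900/79 ≈ 87.342

CN_adj = 6900/79 ≈ 87.342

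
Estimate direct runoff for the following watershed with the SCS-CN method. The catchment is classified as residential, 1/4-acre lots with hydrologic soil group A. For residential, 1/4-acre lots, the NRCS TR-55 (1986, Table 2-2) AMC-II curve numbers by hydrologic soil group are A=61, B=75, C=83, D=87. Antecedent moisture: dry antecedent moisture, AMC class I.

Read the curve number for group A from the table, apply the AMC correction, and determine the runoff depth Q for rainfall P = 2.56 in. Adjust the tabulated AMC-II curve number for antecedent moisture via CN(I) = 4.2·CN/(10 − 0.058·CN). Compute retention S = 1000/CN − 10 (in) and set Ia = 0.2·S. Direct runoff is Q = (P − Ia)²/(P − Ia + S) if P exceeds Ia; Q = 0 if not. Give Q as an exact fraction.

NRCS table: residential, 1/4-acre lots, soil group A → CN(II) = 61
Adjust CN=61 to AMC I: 4.2·61/(10 − 0.058·61) → (1281/5) ÷ (3231/500) = 42700/1077 ≈ 39.647
Retention S: 1000/CN − 10 with CN=39.647 → S = 6500/427 ≈ 15.222 in
Ia = 0.2·(6500/427) = 1300/427 in ≈ 3.044 in
P = 2.560 ≤ Ia = 3.044 in: entire storm abstracted, Q = 0.

Q = 0 in ≈ 0.000 in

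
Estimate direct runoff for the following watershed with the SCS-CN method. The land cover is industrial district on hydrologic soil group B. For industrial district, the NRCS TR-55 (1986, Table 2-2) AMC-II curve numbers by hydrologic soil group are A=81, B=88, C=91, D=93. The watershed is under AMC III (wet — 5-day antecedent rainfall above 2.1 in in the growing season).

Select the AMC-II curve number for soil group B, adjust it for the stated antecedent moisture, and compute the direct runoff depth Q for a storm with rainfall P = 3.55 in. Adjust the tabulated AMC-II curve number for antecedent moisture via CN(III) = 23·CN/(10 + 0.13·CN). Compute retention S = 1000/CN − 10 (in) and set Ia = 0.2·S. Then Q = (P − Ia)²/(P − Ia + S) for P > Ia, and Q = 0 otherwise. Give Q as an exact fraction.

Q = 301473769/103036780 in ≈ 2.926 in

NRCS table: industrial district, soil group B → CN(II) = 88
Adjust CN=88 to AMC III: 23·88/(10 + 0.13·88) → 2024 ÷ (536/25) = 6325/67 ≈ 94.403
S = 1000/(6325/67) − 10 = 150/253 in ≈ 0.593 in
Ia = 0.2S: 0.2·0.593 = 0.119 in (exactly 30/253)
Since P=3.550 > Ia=0.119: effective rainfall P−Ia = 17363/5060 in
Runoff Q = (P−Ia)²/(P−Ia+S) = (3.431)²/(3.431+0.593) = 301473769/103036780 ≈ 2.926 in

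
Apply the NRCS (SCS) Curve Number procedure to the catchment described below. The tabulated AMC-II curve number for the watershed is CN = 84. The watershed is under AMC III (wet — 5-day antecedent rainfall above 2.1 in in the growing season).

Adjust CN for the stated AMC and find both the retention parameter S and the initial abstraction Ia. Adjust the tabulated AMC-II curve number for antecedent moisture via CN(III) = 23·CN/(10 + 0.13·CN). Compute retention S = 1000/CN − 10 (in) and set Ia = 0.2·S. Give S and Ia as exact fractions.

S = 400/483 in ≈ 0.828 in; Ia = 80/483 in ≈ 0.166 in

Wet (AMC III): CN(III) = 23·84/(10 + 0.13·84) = 1932/(523/25) = 48300/523 ≈ 92.352
Retention S: 1000/CN − 10 with CN=92.352 → S = 400/483 ≈ 0.828 in
Ia = 0.2S: 0.2·0.828 = 0.166 in (exactly 80/483)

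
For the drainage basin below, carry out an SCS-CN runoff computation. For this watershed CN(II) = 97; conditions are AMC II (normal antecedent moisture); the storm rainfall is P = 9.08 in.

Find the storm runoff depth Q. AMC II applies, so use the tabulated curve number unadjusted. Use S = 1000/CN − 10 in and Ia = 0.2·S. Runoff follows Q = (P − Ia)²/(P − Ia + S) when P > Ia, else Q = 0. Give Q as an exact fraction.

Q = 478253161/54851075 in ≈ 8.719 in

Average conditions: CN = 97 (no AMC adjustment).
Retention S: 1000/CN − 10 with CN=97.000 → S = 30/97 ≈ 0.309 in
Ia = 0.2·(30/97) = 6/97 in ≈ 0.062 in
Since P=9.080 > Ia=0.062: effective rainfall P−Ia = 21869/2425 in
Runoff Q = (P−Ia)²/(P−Ia+S) = (9.018)²/(9.018+0.309) = 478253161/54851075 ≈ 8.719 in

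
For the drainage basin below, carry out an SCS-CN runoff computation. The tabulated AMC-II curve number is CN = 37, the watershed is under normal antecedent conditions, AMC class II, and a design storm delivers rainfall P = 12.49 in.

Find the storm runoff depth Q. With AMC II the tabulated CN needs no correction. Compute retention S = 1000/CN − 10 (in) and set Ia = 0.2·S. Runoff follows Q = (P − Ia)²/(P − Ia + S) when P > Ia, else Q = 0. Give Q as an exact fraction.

Q = 1129833769/357468100 in ≈ 3.161 in

CN(II) = 37; AMC II needs no correction.
Retention S: 1000/CN − 10 with CN=37.000 → S = 630/37 ≈ 17.027 in
Ia = 0.2S: 0.2·17.027 = 3.405 in (exactly 126/37)
Since P=12.490 > Ia=3.405: effective rainfall P−Ia = 33613/3700 in
Q = (33613/3700)²/((33613/3700) + 630/37) = (1129833769/13690000)/(96613/3700) = 1129833769/357468100 in ≈ 3.161 in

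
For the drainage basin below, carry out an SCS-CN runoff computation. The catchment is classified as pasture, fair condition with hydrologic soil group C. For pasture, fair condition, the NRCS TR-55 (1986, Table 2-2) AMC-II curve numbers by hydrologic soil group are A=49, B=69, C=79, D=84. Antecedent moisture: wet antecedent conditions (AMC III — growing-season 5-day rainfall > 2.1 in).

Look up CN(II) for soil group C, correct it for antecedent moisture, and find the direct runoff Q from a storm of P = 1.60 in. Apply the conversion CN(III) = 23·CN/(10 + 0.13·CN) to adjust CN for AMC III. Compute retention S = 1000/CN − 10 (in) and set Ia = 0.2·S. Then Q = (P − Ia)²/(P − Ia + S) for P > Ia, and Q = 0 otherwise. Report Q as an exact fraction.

NRCS table: pasture, fair condition, soil group C → CN(II) = 79
Adjust CN=79 to AMC III: 23·79/(10 + 0.13·79) → 1817 ÷ (2027/100) = 181700/2027 ≈ 89.640
Max retention: S = 1000/(181700/2027) − 10 = 2100/1817 in (≈ 1.156 in)
Ia = 0.2·(2100/1817) = 420/1817 in ≈ 0.231 in
Excess rainfall: 1.600 − 0.231 = 1.369 in; P > Ia so Q > 0
Runoff Q = (P−Ia)²/(P−Ia+S) = (1.369)²/(1.369+1.156) = 19331762/26046695 ≈ 0.742 in

Q = 19331762/26046695 in ≈ 0.742 in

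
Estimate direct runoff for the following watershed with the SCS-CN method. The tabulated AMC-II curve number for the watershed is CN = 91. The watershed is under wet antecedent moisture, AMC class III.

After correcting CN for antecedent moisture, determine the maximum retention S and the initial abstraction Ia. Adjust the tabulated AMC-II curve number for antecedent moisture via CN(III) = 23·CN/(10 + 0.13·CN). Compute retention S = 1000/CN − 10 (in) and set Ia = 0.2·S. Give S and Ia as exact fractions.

S = 900/2093 in ≈ 0.430 in; Ia = 180/2093 in ≈ 0.086 in

Wet (AMC III): CN(III) = 23·91/(10 + 0.13·91) = 2093/(2183/100) = 209300/2183 ≈ 95.877
Max retention: S = 1000/(209300/2183) − 10 = 900/2093 in (≈ 0.430 in)
Ia = 0.2S: 0.2·0.430 = 0.086 in (exactly 180/2093)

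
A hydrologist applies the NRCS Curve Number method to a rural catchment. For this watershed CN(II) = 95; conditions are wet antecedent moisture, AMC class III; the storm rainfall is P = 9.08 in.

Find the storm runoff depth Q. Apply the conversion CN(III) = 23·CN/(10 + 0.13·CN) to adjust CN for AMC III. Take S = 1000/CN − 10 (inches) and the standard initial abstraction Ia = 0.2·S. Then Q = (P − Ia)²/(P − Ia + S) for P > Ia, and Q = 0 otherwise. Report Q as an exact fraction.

Wet (AMC III): CN(III) = 23·95/(10 + 0.13·95) = 2185/(447/20) = 43700/447 ≈ 97.763
S = 1000/(43700/447) − 10 = 100/437 in ≈ 0.229 in
Initial abstraction Ia = S/5 = (100/437)/5 = 20/437 ≈ 0.046 in
Since P=9.080 > Ia=0.046: effective rainfall P−Ia = 98699/10925 in
Q: (98699/10925)² ÷ (101199/10925) = 9741492601/1105599075 in (≈ 8.811 in)

Q = 9741492601/1105599075 in ≈ 8.811 in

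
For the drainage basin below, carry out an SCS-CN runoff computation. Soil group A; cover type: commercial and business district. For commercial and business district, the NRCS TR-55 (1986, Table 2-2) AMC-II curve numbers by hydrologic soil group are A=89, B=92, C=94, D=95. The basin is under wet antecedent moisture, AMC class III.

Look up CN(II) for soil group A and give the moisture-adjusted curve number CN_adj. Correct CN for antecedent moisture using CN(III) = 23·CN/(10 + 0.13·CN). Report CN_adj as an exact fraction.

NRCS table: commercial and business district, soil group A → CN(II) = 89
Adjust CN=89 to AMC III: 23·89/(10 + 0.13·89) → 2047 ÷ (2157/100) = 204700/2157 ≈ 94.900

CN_adj = 204700/2157 ≈ 94.900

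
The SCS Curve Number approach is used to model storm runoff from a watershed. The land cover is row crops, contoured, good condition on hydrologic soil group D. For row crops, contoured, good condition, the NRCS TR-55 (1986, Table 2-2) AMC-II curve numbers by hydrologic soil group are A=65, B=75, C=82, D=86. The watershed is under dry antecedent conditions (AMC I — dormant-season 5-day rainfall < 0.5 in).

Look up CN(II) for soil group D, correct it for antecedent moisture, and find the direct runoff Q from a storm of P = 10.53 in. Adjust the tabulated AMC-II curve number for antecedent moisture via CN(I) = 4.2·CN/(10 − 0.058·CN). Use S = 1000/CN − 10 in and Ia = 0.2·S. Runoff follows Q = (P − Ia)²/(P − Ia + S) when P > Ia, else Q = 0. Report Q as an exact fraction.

Q = 15834950569/2268297300 in ≈ 6.981 in

NRCS table: row crops, contoured, good condition, soil group D → CN(II) = 86
Adjust CN=86 to AMC I: 4.2·86/(10 − 0.058·86) → (1806/5) ÷ (1253/250) = 12900/179 ≈ 72.067
Retention S: 1000/CN − 10 with CN=72.067 → S = 500/129 ≈ 3.876 in
Ia = 0.2·(500/129) = 100/129 in ≈ 0.775 in
P − Ia = 10.530 − 0.775 = 125837/12900 ≈ 9.755 in (> 0, runoff occurs)
Runoff Q = (P−Ia)²/(P−Ia+S) = (9.755)²/(9.755+3.876) = 15834950569/2268297300 ≈ 6.981 in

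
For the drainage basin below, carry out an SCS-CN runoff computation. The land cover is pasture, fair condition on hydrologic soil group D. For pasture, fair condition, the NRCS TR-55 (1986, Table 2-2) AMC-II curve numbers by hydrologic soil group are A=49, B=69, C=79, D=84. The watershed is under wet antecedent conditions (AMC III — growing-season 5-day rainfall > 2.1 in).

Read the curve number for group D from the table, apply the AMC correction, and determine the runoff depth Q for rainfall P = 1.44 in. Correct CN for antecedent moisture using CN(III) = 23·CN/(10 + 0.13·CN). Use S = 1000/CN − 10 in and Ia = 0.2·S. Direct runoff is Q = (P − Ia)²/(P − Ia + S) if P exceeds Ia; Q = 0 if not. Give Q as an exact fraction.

Q = 59197636/76640025 in ≈ 0.772 in

NRCS table: pasture, fair condition, soil group D → CN(II) = 84
CN(III) from CN(II)=84: (23·84)/(10 + 0.13·84) = 48300/523 ≈ 92.352
Retention S: 1000/CN − 10 with CN=92.352 → S = 400/483 ≈ 0.828 in
Ia = 0.2S: 0.2·0.828 = 0.166 in (exactly 80/483)
P − Ia = 1.440 − 0.166 = 15388/12075 ≈ 1.274 in (> 0, runoff occurs)
Q = (15388/12075)²/((15388/12075) + 400/483) = (236790544/145805625)/(25388/12075) = 59197636/76640025 in ≈ 0.772 in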